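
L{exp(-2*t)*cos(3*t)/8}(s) (s+2)/(8*((s+2)^2+9))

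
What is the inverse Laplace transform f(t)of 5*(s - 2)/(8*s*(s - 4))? 5*exp(2*t)*cosh(2*t)/8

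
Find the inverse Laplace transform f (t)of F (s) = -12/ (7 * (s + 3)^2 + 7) -12 * exp (-3 * t) * sin (t)/7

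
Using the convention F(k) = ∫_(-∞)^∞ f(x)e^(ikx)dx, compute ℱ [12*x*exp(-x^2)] 6*I*sqrt(pi)*k*exp(-k^2/4)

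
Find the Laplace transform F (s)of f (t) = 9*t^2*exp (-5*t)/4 9/ (2*(s + 5)^3)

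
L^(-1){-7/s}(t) -7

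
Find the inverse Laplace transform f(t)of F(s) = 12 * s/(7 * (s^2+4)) 12 * cos(2 * t)/7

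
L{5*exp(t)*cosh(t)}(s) 5*(s - 1)/(s*(s - 2))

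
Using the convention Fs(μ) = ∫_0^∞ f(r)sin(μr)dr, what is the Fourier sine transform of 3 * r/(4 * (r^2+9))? 3 * pi * exp(-3 * μ)/8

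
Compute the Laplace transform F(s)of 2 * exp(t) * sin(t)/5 2/(5 * ((s - 1)^2 + 1))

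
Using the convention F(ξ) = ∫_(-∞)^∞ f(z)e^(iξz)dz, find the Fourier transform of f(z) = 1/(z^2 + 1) pi * exp(-Abs(ξ))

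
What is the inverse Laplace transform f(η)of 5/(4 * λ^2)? 5 * η/4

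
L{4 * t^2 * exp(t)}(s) 8/(s - 1)^3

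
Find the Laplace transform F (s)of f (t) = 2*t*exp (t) 2/ (s - 1)^2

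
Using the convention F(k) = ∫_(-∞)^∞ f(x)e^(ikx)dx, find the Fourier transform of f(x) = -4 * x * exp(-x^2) -2 * I * sqrt(pi) * k * exp(-k^2/4)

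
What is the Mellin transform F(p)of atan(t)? -pi*sec(pi*p/2)/(2*p)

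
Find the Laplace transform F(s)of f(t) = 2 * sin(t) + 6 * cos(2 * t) 6 * s/(s^2 + 4) + 2/(s^2 + 1)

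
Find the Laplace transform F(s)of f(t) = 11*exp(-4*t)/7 11/(7*(s + 4))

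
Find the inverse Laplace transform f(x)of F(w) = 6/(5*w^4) x^3/5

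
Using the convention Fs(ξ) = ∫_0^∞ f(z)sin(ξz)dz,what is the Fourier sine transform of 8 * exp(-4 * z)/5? 8 * ξ/(5 * (ξ^2 + 16))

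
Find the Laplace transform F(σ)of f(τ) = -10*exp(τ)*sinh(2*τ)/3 -20/(3*(σ - 1)^2 - 12)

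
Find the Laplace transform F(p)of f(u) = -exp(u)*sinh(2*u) -2/((p - 1)^2 - 4)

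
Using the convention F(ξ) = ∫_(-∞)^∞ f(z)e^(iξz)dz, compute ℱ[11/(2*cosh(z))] 11*pi/(2*cosh(pi*ξ/2))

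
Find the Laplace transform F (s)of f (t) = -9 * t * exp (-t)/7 -9/ (7 * (s+1)^2)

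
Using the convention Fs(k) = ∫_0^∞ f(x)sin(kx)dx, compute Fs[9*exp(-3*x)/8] 9*k/(8*(k^2 + 9))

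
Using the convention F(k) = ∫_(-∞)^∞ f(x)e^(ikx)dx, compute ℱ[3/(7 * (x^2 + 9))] pi * exp(-3 * Abs(k))/7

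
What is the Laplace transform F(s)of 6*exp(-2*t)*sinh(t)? 6/((s + 2)^2 - 1)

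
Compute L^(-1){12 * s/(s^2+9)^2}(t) 2 * t * sin(3 * t)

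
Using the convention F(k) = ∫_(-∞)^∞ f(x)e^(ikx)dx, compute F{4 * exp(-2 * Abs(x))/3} 16/(3 * (k^2 + 4))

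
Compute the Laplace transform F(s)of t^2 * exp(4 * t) 2/(s - 4)^3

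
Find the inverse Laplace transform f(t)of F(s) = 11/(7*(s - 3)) 11*exp(3*t)/7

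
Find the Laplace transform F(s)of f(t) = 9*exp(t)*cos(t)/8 9*(s - 1)/(8*((s - 1)^2 + 1))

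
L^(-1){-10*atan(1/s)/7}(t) -10*sin(t)/(7*t)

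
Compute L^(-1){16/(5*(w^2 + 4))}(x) 8*sin(2*x)/5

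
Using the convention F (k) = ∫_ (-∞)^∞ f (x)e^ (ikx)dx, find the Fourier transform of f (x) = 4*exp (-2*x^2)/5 2*sqrt (2)*sqrt (pi)*exp (-k^2/8)/5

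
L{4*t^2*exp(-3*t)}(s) 8/(s + 3)^3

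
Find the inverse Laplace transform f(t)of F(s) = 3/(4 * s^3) 3 * t^2/8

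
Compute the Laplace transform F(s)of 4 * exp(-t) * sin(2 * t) 8/((s + 1)^2 + 4)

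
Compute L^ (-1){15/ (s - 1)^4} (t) 5*t^3*exp (t)/2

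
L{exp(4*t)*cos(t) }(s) (s - 4) /((s - 4) ^2 + 1) 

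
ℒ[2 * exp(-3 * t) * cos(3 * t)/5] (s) 2 * (s + 3)/(5 * ((s + 3)^2 + 9))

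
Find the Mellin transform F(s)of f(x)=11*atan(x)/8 -11*pi*sec(pi*s/2)/(16*s)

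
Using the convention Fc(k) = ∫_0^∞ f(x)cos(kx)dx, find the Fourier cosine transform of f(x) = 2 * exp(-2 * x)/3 4/(3 * (k^2 + 4))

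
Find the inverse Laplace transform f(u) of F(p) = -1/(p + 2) -exp(-2*u) 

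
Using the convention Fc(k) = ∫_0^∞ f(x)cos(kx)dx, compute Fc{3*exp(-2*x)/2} 3/(k^2 + 4)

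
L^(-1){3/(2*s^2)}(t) 3*t/2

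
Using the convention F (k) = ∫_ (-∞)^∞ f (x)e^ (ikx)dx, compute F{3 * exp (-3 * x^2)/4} sqrt (3) * sqrt (pi) * exp (-k^2/12)/4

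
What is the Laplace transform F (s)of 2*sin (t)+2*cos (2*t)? 2/ (s^2+1)+2*s/ (s^2+4)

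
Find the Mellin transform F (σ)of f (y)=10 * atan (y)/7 -5 * pi * sec (pi * σ/2)/ (7 * σ)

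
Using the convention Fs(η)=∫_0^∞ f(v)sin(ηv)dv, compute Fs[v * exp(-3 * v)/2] 3 * η/(η^2 + 9)^2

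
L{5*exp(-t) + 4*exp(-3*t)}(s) 5/(s + 1) + 4/(s + 3)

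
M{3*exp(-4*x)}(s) 3*gamma(s)/4^s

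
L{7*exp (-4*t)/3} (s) 7/ (3*(s + 4))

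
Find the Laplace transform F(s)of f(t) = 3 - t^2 3/s - 2/s^3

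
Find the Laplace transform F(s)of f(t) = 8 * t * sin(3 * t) 48 * s/(s^2+9)^2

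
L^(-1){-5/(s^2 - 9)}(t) -5 * sinh(3 * t)/3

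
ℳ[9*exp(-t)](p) 9*gamma(p)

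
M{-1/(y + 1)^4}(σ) pi*(σ - 3)*(σ - 2)*(σ - 1)/(6*sin(pi*σ))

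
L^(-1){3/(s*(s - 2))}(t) 3*exp(t)*sinh(t)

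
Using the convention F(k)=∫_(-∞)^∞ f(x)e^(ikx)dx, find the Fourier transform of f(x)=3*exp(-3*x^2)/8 sqrt(3)*sqrt(pi)*exp(-k^2/12)/8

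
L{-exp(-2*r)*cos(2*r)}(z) (-z - 2)/((z + 2)^2 + 4)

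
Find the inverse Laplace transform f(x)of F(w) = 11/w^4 11*x^3/6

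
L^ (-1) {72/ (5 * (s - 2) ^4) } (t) 12 * t^3 * exp (2 * t) /5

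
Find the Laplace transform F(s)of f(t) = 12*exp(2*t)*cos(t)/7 12*(s - 2)/(7*((s - 2)^2 + 1))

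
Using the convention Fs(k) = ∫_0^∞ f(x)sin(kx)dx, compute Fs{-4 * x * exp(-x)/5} -8 * k/(5 * (k^2+1)^2)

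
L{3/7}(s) 3/(7 * s)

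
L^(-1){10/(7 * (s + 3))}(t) 10 * exp(-3 * t)/7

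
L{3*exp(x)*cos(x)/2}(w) 3*(w - 1)/(2*((w - 1)^2 + 1))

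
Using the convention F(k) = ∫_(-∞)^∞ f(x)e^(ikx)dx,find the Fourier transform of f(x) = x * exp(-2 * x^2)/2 sqrt(2) * I * sqrt(pi) * k * exp(-k^2/8)/16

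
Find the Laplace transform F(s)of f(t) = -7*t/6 -7/(6*s^2)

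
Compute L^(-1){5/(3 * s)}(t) 5/3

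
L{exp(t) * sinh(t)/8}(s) 1/(8 * s * (s - 2))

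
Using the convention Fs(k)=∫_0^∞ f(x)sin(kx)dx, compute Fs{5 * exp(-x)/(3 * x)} 5 * atan(k)/3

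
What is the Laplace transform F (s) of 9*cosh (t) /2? 9*s/ (2*(s^2 - 1) ) 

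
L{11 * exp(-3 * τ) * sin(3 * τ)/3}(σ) 11/((σ + 3)^2 + 9)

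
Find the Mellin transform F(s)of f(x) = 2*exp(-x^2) gamma(s/2)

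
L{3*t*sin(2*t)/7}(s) 12*s/(7*(s^2+4)^2)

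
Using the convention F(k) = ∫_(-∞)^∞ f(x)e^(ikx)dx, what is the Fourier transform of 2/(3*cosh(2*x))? pi/(3*cosh(pi*k/4))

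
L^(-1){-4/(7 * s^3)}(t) -2 * t^2/7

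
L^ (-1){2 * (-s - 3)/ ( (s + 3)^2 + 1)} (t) -2 * exp (-3 * t) * cos (t)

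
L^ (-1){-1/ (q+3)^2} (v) -v*exp (-3*v)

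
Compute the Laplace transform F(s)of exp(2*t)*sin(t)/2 1/(2*((s - 2)^2 + 1))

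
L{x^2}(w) 2/w^3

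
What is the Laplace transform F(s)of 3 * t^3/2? 9/s^4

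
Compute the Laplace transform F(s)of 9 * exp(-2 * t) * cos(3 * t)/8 9 * (s + 2)/(8 * ((s + 2)^2 + 9))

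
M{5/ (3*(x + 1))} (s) 5*pi*csc (pi*s)/3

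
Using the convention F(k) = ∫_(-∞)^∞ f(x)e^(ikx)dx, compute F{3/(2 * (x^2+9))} pi * exp(-3 * Abs(k))/2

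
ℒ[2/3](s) 2/(3 * s)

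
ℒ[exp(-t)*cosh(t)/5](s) (s + 1)/(5*s*(s + 2))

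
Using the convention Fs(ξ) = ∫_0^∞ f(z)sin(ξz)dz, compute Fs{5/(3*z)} 5*pi/6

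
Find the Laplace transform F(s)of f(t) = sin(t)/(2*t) atan(1/s)/2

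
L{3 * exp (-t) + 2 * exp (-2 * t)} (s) 3/ (s + 1) + 2/ (s + 2)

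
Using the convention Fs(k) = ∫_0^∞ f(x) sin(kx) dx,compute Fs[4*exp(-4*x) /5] 4*k/(5*(k^2 + 16) ) 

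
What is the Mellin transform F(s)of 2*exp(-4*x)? 2^(1 - 2*s)*gamma(s)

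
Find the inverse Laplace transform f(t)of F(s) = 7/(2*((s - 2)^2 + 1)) 7*exp(2*t)*sin(t)/2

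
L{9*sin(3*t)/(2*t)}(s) 9*atan(3/s)/2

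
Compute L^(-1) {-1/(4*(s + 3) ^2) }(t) -t*exp(-3*t) /4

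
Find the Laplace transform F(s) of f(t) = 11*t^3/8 33/(4*s^4) 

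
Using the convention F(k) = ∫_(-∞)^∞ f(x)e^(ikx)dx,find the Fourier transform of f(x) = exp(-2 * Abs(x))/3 4/(3 * (k^2 + 4))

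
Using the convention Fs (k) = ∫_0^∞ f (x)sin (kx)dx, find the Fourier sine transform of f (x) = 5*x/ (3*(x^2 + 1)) 5*pi*exp (-k)/6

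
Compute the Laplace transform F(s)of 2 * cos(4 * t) 2 * s/(s^2 + 16)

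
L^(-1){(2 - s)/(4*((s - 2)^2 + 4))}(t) -exp(2*t)*cos(2*t)/4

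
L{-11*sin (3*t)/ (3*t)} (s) -11*atan (3/s)/3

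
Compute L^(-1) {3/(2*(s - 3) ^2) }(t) 3*t*exp(3*t) /2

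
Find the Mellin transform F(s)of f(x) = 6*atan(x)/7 -3*pi*sec(pi*s/2)/(7*s)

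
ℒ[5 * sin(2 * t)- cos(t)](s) 10/(s^2 + 4)- s/(s^2 + 1)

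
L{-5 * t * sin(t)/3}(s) -10 * s/(3 * (s^2 + 1)^2)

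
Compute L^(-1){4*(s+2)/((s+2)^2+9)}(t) 4*exp(-2*t)*cos(3*t)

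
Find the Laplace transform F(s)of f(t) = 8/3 8/(3 * s)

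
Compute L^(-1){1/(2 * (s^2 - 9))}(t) sinh(3 * t)/6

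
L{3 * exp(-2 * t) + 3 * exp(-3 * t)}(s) 3/(s + 3) + 3/(s + 2)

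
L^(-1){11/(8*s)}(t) 11/8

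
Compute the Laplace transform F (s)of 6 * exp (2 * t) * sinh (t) 6/ ( (s - 2)^2 - 1)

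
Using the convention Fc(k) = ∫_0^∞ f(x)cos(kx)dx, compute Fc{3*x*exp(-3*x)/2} 3*(9 - k^2)/(2*(k^2 + 9)^2)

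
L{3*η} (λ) 3/λ^2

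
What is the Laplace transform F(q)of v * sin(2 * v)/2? 2 * q/(q^2 + 4)^2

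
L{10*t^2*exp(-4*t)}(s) 20/(s + 4)^3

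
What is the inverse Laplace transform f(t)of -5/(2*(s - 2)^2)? -5*t*exp(2*t)/2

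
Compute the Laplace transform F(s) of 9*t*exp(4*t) 9/(s - 4) ^2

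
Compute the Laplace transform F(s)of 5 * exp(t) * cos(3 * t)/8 5 * (s - 1)/(8 * ((s - 1)^2+9))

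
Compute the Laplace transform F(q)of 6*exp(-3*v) 6/(q + 3)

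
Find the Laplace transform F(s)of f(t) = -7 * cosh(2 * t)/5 -7 * s/(5 * s^2 - 20)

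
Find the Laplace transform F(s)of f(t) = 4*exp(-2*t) 4/(s+2)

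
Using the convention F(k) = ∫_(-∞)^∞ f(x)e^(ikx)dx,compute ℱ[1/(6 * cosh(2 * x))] pi/(12 * cosh(pi * k/4))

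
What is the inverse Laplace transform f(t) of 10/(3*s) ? 10/3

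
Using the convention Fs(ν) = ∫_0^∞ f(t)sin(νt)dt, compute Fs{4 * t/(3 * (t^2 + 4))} 2 * pi * exp(-2 * ν)/3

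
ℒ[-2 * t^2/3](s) -4/(3 * s^3) 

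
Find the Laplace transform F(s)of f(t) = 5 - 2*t 5/s - 2/s^2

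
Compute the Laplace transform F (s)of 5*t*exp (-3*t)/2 5/ (2*(s + 3)^2)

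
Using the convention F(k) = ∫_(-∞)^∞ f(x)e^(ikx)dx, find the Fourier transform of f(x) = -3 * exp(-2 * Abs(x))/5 -12/(5 * k^2 + 20)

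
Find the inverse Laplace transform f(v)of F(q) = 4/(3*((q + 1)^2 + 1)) 4*exp(-v)*sin(v)/3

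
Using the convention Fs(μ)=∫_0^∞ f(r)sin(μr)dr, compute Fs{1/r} pi/2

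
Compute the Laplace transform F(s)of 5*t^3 30/s^4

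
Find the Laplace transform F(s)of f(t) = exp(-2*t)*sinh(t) 1/((s + 2)^2 - 1)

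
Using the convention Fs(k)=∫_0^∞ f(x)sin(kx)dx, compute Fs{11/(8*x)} 11*pi/16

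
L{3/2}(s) 3/(2*s)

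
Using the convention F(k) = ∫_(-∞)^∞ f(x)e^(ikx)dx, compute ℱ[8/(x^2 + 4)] 4*pi*exp(-2*Abs(k))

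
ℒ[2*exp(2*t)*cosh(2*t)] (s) 2*(s - 2)/(s*(s - 4))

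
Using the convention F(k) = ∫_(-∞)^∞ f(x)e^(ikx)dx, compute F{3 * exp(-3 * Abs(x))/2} 9/(k^2 + 9)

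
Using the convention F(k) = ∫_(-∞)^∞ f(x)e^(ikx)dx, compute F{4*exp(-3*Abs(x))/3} 8/(k^2 + 9)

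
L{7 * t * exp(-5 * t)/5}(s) 7/(5 * (s + 5)^2)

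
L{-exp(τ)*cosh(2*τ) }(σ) (1 - σ) /((σ - 1) ^2 - 4) 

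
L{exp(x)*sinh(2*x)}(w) 2/((w - 1)^2 - 4)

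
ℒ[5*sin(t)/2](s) 5/(2*(s^2 + 1))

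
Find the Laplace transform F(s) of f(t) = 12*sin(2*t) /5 24/(5*(s^2+4) ) 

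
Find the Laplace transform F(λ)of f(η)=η λ^(-2)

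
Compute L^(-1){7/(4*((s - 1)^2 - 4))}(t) 7*exp(t)*sinh(2*t)/8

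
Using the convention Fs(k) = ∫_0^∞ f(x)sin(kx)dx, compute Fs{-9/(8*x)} -9*pi/16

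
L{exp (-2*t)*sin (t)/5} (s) 1/ (5*( (s + 2)^2 + 1))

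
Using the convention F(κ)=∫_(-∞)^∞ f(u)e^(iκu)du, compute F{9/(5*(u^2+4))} 9*pi*exp(-2*Abs(κ))/10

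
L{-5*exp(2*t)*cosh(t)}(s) 5*(2 - s)/((s - 2)^2 - 1)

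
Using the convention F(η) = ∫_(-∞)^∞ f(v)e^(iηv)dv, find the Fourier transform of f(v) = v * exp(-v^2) I * sqrt(pi) * η * exp(-η^2/4)/2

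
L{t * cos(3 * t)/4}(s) (s^2 - 9)/(4 * (s^2 + 9)^2)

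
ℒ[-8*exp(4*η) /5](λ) -8/(5*λ - 20) 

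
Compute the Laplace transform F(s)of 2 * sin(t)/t 2 * atan(1/s)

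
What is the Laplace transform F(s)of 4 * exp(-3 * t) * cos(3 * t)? 4 * (s + 3)/((s + 3)^2 + 9)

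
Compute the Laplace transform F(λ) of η λ^(-2) 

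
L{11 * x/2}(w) 11/(2 * w^2)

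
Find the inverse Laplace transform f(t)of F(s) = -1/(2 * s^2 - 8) -sinh(2 * t)/4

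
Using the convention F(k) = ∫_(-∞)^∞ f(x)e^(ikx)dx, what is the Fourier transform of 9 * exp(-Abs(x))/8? 9/(4 * (k^2+1))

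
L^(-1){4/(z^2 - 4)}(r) 2 * sinh(2 * r)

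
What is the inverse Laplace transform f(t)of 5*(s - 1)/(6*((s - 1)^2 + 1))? 5*exp(t)*cos(t)/6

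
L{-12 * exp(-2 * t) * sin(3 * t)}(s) -36/((s + 2)^2 + 9)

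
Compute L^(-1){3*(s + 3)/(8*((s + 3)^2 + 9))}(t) 3*exp(-3*t)*cos(3*t)/8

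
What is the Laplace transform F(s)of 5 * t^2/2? 5/s^3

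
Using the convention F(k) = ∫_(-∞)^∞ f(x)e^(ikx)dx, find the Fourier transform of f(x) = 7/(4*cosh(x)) 7*pi/(4*cosh(pi*k/2))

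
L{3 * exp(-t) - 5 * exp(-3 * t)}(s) 3/(s + 1) - 5/(s + 3)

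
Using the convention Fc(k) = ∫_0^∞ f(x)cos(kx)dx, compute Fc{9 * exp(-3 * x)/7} 27/(7 * (k^2 + 9))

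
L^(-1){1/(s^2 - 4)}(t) sinh(2*t)/2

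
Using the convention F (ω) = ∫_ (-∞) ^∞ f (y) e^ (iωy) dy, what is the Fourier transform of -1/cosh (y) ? -pi/cosh (pi*ω/2) 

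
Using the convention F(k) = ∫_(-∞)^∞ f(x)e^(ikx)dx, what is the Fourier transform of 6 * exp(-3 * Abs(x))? 36/(k^2 + 9)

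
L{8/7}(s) 8/(7*s)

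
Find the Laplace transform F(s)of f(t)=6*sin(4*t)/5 24/(5*(s^2+16))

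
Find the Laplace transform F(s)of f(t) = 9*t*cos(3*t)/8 9*(s^2 - 9)/(8*(s^2 + 9)^2)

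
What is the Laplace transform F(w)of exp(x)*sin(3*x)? 3/((w - 1)^2+9)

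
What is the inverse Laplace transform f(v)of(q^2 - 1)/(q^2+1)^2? v*cos(v)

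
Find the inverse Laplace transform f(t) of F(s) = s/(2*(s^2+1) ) cos(t) /2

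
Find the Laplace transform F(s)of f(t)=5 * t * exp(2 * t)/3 5/(3 * (s - 2)^2)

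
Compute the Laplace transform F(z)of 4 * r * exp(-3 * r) 4/(z + 3)^2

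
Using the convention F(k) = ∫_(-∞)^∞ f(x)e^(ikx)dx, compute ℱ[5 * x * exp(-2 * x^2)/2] 5 * sqrt(2) * I * sqrt(pi) * k * exp(-k^2/8)/16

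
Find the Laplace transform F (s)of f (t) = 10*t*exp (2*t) 10/ (s - 2)^2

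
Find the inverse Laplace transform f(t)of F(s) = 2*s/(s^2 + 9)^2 t*sin(3*t)/3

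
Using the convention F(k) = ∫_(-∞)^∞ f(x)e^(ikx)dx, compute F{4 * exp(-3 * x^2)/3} 4 * sqrt(3) * sqrt(pi) * exp(-k^2/12)/9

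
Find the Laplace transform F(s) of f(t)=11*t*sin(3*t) 66*s/(s^2 + 9) ^2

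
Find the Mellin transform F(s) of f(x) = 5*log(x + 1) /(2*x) -5*pi*csc(pi*s) /(2*s - 2) 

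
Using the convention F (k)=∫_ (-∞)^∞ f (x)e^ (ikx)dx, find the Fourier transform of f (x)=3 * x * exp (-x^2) 3 * I * sqrt (pi) * k * exp (-k^2/4)/2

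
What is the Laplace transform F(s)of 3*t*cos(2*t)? 3*(s^2 - 4)/(s^2 + 4)^2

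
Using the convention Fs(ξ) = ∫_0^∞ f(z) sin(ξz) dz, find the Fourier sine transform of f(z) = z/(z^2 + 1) pi * exp(-ξ) /2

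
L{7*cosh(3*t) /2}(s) 7*s/(2*(s^2 - 9) ) 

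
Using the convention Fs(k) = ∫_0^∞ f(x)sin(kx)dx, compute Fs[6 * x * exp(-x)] 12 * k/(k^2 + 1)^2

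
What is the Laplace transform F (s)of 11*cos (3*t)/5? 11*s/ (5*(s^2 + 9))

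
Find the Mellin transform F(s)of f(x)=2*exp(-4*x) 2^(1 - 2*s)*gamma(s)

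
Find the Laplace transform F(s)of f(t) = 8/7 8/(7*s)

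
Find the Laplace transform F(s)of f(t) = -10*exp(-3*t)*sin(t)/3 -10/(3*(s + 3)^2 + 3)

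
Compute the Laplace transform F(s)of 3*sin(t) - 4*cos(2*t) 3/(s^2 + 1) - 4*s/(s^2 + 4)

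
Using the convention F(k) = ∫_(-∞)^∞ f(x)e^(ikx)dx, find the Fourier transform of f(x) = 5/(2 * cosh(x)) 5 * pi/(2 * cosh(pi * k/2))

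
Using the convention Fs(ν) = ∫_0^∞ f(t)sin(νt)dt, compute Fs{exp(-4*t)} ν/(ν^2 + 16)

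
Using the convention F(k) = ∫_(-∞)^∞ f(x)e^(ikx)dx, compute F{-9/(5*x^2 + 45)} -3*pi*exp(-3*Abs(k))/5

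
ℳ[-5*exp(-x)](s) -5*gamma(s) 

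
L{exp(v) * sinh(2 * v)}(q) 2/((q - 1)^2-4)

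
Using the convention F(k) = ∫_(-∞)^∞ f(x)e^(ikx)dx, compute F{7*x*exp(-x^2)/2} 7*I*sqrt(pi)*k*exp(-k^2/4)/4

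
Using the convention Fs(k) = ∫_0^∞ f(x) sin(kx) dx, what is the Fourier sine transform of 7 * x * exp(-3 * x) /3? 14 * k/(k^2 + 9) ^2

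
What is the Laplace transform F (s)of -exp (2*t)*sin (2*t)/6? -1/ (3*(s - 2)^2+12)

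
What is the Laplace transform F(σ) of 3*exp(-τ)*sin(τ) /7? 3/(7*((σ + 1) ^2 + 1) ) 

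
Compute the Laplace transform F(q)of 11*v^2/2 11/q^3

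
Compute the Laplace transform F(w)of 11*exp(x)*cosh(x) 11*(w - 1)/(w*(w - 2))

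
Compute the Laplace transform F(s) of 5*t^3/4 15/(2*s^4) 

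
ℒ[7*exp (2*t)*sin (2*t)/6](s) 7/ (3*( (s - 2)^2 + 4))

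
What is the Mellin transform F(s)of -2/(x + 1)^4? pi*(s - 3)*(s - 2)*(s - 1)/(3*sin(pi*s))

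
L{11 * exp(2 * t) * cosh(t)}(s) 11 * (s - 2)/((s - 2)^2 - 1)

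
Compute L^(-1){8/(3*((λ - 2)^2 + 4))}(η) 4*exp(2*η)*sin(2*η)/3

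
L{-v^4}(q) -24/q^5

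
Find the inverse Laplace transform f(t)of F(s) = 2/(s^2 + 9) 2*sin(3*t)/3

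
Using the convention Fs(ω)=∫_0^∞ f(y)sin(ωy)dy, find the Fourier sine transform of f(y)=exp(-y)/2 ω/(2*(ω^2+1))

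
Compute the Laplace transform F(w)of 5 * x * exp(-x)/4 5/(4 * (w + 1)^2)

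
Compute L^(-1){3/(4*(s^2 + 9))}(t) sin(3*t)/4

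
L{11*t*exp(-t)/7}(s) 11/(7*(s+1)^2)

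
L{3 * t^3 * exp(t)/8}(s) 9/(4 * (s - 1)^4)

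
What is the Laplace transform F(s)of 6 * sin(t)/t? 6 * atan(1/s)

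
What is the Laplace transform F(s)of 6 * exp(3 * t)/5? 6/(5 * (s - 3))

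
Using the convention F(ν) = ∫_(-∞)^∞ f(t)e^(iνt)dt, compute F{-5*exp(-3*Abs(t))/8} -15/(4*ν^2 + 36)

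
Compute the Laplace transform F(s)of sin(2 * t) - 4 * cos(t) 2/(s^2 + 4) - 4 * s/(s^2 + 1)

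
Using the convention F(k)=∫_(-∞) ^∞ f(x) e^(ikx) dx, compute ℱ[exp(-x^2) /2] sqrt(pi)*exp(-k^2/4) /2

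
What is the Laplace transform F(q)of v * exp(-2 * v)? (q+2)^(-2)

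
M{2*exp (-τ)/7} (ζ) 2*gamma (ζ)/7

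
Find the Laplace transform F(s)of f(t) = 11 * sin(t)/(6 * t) 11 * atan(1/s)/6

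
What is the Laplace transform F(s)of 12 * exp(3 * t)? 12/(s - 3)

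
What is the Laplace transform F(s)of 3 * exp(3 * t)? 3/(s - 3)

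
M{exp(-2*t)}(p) gamma(p)/2^p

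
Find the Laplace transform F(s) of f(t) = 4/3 4/(3*s) 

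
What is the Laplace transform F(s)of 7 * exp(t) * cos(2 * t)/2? 7 * (s - 1)/(2 * ((s - 1)^2 + 4))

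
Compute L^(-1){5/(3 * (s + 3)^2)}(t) 5 * t * exp(-3 * t)/3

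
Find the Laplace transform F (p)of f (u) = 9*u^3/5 54/ (5*p^4)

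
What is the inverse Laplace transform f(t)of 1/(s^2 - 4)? sinh(2 * t)/2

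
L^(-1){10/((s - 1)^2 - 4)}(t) 5*exp(t)*sinh(2*t)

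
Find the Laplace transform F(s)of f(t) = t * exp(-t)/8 1/(8 * (s + 1)^2)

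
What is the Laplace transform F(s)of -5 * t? -5/s^2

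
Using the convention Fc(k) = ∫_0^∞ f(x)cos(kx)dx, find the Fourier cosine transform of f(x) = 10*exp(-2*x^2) 5*sqrt(2)*sqrt(pi)*exp(-k^2/8)/2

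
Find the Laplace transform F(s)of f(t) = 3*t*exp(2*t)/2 3/(2*(s - 2)^2)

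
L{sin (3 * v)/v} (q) atan (3/q)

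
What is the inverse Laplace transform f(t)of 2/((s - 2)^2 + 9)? 2 * exp(2 * t) * sin(3 * t)/3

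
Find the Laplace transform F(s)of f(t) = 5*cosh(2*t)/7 5*s/(7*(s^2 - 4))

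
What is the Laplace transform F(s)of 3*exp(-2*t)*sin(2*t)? 6/((s + 2)^2 + 4)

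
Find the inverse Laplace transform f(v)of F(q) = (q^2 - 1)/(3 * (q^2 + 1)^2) v * cos(v)/3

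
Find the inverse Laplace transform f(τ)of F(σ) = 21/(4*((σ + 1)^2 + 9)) 7*exp(-τ)*sin(3*τ)/4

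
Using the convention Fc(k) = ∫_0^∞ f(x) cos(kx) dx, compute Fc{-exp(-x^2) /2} -sqrt(pi)*exp(-k^2/4) /4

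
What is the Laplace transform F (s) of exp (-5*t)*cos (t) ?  (s + 5) / ( (s + 5) ^2 + 1) 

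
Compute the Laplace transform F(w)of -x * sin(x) -2 * w/(w^2 + 1)^2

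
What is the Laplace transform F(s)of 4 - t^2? 4/s - 2/s^3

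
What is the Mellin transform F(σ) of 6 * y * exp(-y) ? 6 * gamma(σ + 1) 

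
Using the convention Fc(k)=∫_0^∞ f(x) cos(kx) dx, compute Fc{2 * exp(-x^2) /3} sqrt(pi) * exp(-k^2/4) /3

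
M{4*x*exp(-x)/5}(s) 4*gamma(s+1)/5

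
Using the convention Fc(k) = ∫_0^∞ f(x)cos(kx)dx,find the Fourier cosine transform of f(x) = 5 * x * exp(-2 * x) 5 * (4 - k^2)/(k^2 + 4)^2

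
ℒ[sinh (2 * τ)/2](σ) 1/ (σ^2 - 4)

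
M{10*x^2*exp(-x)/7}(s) 10*gamma(s+2)/7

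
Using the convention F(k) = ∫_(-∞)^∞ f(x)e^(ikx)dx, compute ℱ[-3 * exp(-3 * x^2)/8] -sqrt(3) * sqrt(pi) * exp(-k^2/12)/8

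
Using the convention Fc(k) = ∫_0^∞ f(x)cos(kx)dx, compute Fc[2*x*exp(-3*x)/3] 2*(9 - k^2)/(3*(k^2+9)^2)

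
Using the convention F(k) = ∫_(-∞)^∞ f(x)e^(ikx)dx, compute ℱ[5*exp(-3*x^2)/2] 5*sqrt(3)*sqrt(pi)*exp(-k^2/12)/6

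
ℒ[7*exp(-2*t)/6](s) 7/(6*(s + 2))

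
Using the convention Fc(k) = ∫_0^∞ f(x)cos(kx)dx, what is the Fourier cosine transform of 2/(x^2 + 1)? pi*exp(-k)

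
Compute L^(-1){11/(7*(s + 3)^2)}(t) 11*t*exp(-3*t)/7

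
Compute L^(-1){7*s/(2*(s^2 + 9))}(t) 7*cos(3*t)/2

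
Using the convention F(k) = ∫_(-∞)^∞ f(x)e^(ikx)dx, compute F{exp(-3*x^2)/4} sqrt(3)*sqrt(pi)*exp(-k^2/12)/12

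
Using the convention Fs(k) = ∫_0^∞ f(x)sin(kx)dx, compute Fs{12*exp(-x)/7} 12*k/(7*(k^2 + 1))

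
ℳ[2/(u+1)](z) 2 * pi * csc(pi * z)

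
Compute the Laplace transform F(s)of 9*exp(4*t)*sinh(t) 9/((s - 4)^2 - 1)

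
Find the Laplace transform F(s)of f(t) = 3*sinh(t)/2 3/(2*(s^2 - 1))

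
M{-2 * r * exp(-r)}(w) -2 * gamma(w + 1)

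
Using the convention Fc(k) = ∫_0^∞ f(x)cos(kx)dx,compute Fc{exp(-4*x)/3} 4/(3*(k^2 + 16))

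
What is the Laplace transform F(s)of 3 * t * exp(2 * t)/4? 3/(4 * (s - 2)^2)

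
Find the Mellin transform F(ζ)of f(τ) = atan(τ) -pi*sec(pi*ζ/2)/(2*ζ)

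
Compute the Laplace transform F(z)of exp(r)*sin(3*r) 3/((z - 1)^2 + 9)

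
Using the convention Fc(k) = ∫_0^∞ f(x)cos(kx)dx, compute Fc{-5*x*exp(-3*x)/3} 5*(k^2 - 9)/(3*(k^2 + 9)^2)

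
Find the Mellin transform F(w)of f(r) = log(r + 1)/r -pi*csc(pi*w)/(w - 1)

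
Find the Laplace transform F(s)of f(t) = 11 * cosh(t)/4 11 * s/(4 * (s^2 - 1))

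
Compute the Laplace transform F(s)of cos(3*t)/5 s/(5*(s^2 + 9))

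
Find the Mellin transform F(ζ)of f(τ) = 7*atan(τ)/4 -7*pi*sec(pi*ζ/2)/(8*ζ)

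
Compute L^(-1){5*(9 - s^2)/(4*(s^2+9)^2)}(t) -5*t*cos(3*t)/4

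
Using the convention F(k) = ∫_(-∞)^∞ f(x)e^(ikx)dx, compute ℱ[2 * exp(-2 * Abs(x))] 8/(k^2+4)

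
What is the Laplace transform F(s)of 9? 9/s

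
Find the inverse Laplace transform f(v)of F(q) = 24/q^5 v^4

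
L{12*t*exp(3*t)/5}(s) 12/(5*(s - 3)^2)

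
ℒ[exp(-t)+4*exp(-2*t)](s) 4/(s+2)+1/(s+1)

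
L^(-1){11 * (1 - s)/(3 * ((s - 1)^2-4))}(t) -11 * exp(t) * cosh(2 * t)/3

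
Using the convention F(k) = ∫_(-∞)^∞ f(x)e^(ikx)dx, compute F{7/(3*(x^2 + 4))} 7*pi*exp(-2*Abs(k))/6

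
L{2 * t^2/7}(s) 4/(7 * s^3)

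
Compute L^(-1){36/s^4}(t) 6*t^3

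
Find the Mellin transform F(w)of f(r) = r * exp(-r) gamma(w + 1)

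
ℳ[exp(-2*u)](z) gamma(z)/2^z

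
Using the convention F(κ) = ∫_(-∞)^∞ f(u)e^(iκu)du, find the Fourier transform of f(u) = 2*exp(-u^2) 2*sqrt(pi)*exp(-κ^2/4)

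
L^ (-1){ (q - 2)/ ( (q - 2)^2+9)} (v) exp (2*v)*cos (3*v)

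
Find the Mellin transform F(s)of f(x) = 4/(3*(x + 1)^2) -4*pi*(s - 1)/(3*sin(pi*s))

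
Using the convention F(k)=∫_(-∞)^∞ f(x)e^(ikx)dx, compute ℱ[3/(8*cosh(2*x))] 3*pi/(16*cosh(pi*k/4))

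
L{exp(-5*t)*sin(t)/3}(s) 1/(3*((s + 5)^2 + 1))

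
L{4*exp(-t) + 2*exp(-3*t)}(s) 2/(s + 3) + 4/(s + 1)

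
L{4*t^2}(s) 8/s^3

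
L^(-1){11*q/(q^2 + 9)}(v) 11*cos(3*v)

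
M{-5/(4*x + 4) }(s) -5*pi*csc(pi*s) /4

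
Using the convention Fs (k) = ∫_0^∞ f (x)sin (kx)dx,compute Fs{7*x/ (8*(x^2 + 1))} 7*pi*exp (-k)/16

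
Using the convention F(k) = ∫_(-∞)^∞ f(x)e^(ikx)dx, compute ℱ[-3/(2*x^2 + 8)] -3*pi*exp(-2*Abs(k))/4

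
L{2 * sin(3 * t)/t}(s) 2 * atan(3/s)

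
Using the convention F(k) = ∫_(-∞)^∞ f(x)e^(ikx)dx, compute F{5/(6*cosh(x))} 5*pi/(6*cosh(pi*k/2))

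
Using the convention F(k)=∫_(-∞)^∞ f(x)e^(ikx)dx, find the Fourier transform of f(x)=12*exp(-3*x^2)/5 4*sqrt(3)*sqrt(pi)*exp(-k^2/12)/5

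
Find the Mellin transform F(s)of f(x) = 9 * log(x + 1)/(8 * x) -9 * pi * csc(pi * s)/(8 * s - 8)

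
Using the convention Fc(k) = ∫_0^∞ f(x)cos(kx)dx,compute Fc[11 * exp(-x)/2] 11/(2 * (k^2 + 1))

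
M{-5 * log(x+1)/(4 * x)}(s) 5 * pi * csc(pi * s)/(4 * (s - 1))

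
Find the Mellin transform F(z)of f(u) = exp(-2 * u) gamma(z)/2^z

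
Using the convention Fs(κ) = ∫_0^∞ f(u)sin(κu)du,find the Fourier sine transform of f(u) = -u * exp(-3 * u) -6 * κ/(κ^2+9)^2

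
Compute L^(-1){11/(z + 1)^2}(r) 11*r*exp(-r)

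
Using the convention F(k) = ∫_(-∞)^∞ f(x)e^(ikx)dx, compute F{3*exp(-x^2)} 3*sqrt(pi)*exp(-k^2/4)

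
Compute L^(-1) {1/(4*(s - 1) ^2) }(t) t*exp(t) /4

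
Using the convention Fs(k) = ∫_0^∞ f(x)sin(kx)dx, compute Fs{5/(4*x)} 5*pi/8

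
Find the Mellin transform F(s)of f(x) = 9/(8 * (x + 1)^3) 9 * pi * (s - 2) * (s - 1)/(16 * sin(pi * s))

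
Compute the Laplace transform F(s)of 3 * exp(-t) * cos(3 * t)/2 3 * (s + 1)/(2 * ((s + 1)^2 + 9))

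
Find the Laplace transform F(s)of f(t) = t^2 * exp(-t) 2/(s+1)^3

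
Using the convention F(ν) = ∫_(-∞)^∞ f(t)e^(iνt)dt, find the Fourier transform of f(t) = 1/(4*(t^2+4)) pi*exp(-2*Abs(ν))/8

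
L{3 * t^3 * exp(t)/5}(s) 18/(5 * (s - 1)^4)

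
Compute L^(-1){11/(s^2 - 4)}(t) 11*sinh(2*t)/2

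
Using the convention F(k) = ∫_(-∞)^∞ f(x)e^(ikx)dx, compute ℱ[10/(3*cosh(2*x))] 5*pi/(3*cosh(pi*k/4))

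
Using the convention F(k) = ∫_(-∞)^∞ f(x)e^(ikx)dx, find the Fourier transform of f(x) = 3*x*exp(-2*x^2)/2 3*sqrt(2)*I*sqrt(pi)*k*exp(-k^2/8)/16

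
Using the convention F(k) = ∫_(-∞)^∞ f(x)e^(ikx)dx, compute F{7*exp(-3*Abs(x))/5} 42/(5*(k^2 + 9))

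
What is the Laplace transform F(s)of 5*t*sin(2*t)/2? 10*s/(s^2+4)^2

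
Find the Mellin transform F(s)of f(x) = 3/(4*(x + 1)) 3*pi*csc(pi*s)/4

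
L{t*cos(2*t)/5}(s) (s^2-4)/(5*(s^2+4)^2)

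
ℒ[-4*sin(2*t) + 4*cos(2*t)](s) 4*s/(s^2 + 4) - 8/(s^2 + 4)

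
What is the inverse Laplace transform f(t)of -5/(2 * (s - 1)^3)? -5 * t^2 * exp(t)/4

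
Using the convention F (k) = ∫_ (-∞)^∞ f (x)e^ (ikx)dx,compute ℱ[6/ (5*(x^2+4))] 3*pi*exp (-2*Abs (k))/5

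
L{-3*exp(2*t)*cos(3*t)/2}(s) 3*(2 - s)/(2*((s - 2)^2 + 9))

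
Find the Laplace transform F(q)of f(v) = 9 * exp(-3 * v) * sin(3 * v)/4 27/(4 * ((q + 3)^2 + 9))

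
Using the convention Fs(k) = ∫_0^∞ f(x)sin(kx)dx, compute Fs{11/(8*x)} 11*pi/16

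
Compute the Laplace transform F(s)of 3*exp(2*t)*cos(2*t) 3*(s - 2)/((s - 2)^2 + 4)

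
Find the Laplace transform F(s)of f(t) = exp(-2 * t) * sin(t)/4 1/(4 * ((s + 2)^2 + 1))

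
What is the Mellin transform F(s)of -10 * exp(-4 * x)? -10 * gamma(s)/2^(2 * s)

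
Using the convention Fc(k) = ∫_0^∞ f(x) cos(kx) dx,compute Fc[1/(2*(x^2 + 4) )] pi*exp(-2*k) /8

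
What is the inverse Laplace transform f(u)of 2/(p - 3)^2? 2 * u * exp(3 * u)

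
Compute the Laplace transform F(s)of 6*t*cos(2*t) 6*(s^2 - 4)/(s^2 + 4)^2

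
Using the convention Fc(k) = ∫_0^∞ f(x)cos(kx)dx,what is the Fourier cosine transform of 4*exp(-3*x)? 12/(k^2 + 9)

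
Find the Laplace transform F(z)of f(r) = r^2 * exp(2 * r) 2/(z - 2)^3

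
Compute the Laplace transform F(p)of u p^(-2)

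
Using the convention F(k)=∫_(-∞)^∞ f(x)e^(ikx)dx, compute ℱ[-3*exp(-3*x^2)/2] -sqrt(3)*sqrt(pi)*exp(-k^2/12)/2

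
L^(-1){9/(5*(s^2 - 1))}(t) 9*sinh(t)/5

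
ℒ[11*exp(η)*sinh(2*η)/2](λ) 11/((λ - 1)^2 - 4)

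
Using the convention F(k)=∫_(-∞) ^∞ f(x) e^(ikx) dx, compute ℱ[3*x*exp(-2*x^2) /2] 3*sqrt(2)*I*sqrt(pi)*k*exp(-k^2/8) /16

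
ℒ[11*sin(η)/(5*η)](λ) 11*atan(1/λ)/5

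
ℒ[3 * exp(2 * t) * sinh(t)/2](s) 3/(2 * ((s - 2)^2 - 1))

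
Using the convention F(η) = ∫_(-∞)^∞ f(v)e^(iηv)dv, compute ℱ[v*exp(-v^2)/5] I*sqrt(pi)*η*exp(-η^2/4)/10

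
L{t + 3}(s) s^(-2) + 3/s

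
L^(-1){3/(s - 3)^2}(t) 3*t*exp(3*t)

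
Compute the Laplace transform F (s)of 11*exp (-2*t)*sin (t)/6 11/ (6*( (s + 2)^2 + 1))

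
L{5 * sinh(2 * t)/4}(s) 5/(2 * (s^2 - 4))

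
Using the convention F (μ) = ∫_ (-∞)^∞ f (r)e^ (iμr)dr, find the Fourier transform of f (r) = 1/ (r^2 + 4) pi*exp (-2*Abs (μ))/2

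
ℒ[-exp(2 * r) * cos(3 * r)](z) (2 - z)/((z - 2)^2 + 9)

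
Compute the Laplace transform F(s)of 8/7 8/(7*s)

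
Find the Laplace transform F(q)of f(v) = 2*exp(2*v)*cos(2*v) 2*(q - 2)/((q - 2)^2 + 4)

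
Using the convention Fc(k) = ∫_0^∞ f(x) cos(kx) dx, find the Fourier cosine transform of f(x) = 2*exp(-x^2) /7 sqrt(pi)*exp(-k^2/4) /7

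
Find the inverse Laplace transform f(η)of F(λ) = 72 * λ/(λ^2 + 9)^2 12 * η * sin(3 * η)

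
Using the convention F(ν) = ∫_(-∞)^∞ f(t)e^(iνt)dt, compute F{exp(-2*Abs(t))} 4/(ν^2 + 4)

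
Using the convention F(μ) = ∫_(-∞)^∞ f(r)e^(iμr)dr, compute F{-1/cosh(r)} -pi/cosh(pi*μ/2)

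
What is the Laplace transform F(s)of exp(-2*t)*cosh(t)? (s + 2)/((s + 2)^2 - 1)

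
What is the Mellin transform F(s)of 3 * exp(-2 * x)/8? 3 * gamma(s)/(8 * 2^s)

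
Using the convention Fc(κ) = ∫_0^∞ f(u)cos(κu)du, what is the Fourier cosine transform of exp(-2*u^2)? sqrt(2)*sqrt(pi)*exp(-κ^2/8)/4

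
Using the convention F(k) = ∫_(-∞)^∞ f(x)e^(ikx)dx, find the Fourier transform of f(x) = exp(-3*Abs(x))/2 3/(k^2 + 9)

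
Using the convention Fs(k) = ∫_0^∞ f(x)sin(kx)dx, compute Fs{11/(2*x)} 11*pi/4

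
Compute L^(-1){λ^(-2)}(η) η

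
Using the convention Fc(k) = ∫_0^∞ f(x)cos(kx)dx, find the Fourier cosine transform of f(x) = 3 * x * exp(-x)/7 3 * (1 - k^2)/(7 * (k^2 + 1)^2)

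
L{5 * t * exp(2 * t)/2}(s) 5/(2 * (s - 2)^2)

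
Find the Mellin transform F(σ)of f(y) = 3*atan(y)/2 -3*pi*sec(pi*σ/2)/(4*σ)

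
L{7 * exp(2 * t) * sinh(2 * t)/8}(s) 7/(4 * s * (s - 4))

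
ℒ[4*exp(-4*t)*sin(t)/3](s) 4/(3*((s + 4)^2 + 1))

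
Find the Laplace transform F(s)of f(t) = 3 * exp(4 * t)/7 3/(7 * (s - 4))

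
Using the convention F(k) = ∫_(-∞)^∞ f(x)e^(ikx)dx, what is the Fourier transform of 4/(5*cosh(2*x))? 2*pi/(5*cosh(pi*k/4))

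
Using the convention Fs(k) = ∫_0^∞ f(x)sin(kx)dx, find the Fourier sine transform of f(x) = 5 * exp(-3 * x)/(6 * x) 5 * atan(k/3)/6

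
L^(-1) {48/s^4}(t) 8*t^3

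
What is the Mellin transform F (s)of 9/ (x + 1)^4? 3 * gamma (s) * gamma (4 - s)/2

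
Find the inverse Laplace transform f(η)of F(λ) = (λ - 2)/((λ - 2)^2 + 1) exp(2 * η) * cos(η)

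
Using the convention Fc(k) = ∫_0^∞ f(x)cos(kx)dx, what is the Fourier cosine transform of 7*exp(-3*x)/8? 21/(8*(k^2 + 9))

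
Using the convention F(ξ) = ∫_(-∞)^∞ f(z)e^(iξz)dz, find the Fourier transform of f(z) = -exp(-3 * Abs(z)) -6/(ξ^2 + 9)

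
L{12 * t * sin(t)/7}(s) 24 * s/(7 * (s^2 + 1)^2)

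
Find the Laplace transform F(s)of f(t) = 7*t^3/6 7/s^4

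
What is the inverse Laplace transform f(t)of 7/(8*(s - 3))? 7*exp(3*t)/8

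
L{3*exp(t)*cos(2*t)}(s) 3*(s - 1)/((s - 1)^2+4)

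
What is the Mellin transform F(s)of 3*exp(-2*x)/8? 3*gamma(s)/(8*2^s)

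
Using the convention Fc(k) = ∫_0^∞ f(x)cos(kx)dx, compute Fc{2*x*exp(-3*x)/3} 2*(9 - k^2)/(3*(k^2 + 9)^2)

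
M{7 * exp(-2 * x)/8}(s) 7 * gamma(s)/(8 * 2^s)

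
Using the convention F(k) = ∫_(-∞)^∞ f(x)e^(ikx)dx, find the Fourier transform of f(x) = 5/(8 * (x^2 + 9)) 5 * pi * exp(-3 * Abs(k))/24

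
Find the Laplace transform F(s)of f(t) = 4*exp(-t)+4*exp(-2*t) 4/(s+2)+4/(s+1)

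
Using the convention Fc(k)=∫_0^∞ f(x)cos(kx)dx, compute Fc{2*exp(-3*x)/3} 2/(k^2 + 9)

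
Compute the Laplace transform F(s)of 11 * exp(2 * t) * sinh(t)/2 11/(2 * ((s - 2)^2 - 1))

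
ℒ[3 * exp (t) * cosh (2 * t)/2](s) 3 * (s - 1)/ (2 * ( (s - 1)^2 - 4))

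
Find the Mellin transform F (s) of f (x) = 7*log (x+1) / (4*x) -7*pi*csc (pi*s) / (4*s - 4) 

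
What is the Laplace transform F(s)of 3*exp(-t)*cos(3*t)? 3*(s + 1)/((s + 1)^2 + 9)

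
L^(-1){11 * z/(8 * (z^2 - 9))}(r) 11 * cosh(3 * r)/8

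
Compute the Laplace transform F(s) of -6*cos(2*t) -6*s/(s^2 + 4) 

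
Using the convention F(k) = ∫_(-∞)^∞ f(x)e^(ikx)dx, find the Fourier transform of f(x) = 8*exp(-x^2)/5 8*sqrt(pi)*exp(-k^2/4)/5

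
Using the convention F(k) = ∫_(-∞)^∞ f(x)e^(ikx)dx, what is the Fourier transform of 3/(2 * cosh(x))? 3 * pi/(2 * cosh(pi * k/2))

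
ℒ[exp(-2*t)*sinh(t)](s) 1/((s + 2)^2 - 1)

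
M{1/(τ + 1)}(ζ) pi*csc(pi*ζ)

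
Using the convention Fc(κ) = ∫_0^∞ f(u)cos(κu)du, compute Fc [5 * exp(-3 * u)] 15/(κ^2 + 9)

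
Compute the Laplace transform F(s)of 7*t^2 14/s^3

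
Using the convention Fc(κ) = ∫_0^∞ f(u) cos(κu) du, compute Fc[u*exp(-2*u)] (4 - κ^2) /(κ^2 + 4) ^2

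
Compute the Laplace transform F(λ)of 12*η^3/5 72/(5*λ^4)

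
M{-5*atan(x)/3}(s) 5*pi*sec(pi*s/2)/(6*s)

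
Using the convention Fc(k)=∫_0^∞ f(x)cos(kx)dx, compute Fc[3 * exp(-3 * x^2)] sqrt(3) * sqrt(pi) * exp(-k^2/12)/2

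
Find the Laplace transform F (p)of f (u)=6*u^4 144/p^5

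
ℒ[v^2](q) 2/q^3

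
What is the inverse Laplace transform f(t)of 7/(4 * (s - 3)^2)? 7 * t * exp(3 * t)/4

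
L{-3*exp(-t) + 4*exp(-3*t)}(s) 4/(s + 3) - 3/(s + 1)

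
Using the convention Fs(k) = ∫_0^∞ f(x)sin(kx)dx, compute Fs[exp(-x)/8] k/(8*(k^2+1))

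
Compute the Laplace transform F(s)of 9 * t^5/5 216/s^6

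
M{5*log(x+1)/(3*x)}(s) -5*pi*csc(pi*s)/(3*s - 3)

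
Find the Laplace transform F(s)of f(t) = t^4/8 3/s^5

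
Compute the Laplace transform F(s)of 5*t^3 30/s^4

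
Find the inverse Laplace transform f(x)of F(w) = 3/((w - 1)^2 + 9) exp(x)*sin(3*x)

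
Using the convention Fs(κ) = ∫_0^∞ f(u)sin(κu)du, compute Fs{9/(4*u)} 9*pi/8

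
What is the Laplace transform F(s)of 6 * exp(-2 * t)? 6/(s+2)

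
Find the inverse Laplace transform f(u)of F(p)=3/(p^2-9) sinh(3 * u)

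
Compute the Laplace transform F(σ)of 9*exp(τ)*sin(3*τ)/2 27/(2*((σ - 1)^2 + 9))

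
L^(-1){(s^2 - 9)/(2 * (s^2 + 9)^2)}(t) t * cos(3 * t)/2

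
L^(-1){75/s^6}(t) 5 * t^5/8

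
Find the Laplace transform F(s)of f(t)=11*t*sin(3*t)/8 33*s/(4*(s^2 + 9)^2)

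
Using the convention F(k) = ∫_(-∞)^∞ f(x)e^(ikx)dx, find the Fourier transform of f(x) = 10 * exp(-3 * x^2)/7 10 * sqrt(3) * sqrt(pi) * exp(-k^2/12)/21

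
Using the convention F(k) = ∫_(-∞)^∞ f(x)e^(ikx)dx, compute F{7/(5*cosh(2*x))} 7*pi/(10*cosh(pi*k/4))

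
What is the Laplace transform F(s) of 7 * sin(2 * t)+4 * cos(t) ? 14/(s^2+4)+4 * s/(s^2+1) 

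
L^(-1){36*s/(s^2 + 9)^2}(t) 6*t*sin(3*t)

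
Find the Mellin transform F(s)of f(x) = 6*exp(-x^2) 3*gamma(s/2)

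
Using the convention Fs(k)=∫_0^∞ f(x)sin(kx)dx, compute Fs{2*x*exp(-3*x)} 12*k/(k^2 + 9)^2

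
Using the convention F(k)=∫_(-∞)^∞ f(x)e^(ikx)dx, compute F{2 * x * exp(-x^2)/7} I * sqrt(pi) * k * exp(-k^2/4)/7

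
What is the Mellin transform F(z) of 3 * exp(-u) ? 3 * gamma(z) 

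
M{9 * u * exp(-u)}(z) 9 * gamma(z + 1)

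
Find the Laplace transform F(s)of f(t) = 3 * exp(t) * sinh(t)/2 3/(2 * s * (s - 2))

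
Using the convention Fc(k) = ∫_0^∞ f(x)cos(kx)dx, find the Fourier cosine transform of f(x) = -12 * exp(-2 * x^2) -3 * sqrt(2) * sqrt(pi) * exp(-k^2/8)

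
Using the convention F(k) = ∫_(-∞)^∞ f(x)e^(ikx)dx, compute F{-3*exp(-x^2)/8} -3*sqrt(pi)*exp(-k^2/4)/8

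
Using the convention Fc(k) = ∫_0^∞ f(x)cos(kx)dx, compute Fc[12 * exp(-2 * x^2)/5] 3 * sqrt(2) * sqrt(pi) * exp(-k^2/8)/5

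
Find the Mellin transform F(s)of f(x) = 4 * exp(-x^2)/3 2 * gamma(s/2)/3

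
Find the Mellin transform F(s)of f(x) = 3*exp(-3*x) 3^(1 - s)*gamma(s)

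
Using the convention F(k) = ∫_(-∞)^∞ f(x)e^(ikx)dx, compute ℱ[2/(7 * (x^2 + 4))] pi * exp(-2 * Abs(k))/7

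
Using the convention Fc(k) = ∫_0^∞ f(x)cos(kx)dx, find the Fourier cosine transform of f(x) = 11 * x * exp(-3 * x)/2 11 * (9 - k^2)/(2 * (k^2 + 9)^2)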